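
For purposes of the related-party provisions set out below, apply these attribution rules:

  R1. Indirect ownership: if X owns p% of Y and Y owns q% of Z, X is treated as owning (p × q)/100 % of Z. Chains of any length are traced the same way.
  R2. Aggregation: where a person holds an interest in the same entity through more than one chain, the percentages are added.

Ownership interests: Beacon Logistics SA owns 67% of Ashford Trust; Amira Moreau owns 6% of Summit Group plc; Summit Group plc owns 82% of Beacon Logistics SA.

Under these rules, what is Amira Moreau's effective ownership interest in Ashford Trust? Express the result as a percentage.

Chain via Summit Group plc → Beacon Logistics SA (R1): 6% × 82% × 67% = 3.2964% of Ashford Trust.

3.2964%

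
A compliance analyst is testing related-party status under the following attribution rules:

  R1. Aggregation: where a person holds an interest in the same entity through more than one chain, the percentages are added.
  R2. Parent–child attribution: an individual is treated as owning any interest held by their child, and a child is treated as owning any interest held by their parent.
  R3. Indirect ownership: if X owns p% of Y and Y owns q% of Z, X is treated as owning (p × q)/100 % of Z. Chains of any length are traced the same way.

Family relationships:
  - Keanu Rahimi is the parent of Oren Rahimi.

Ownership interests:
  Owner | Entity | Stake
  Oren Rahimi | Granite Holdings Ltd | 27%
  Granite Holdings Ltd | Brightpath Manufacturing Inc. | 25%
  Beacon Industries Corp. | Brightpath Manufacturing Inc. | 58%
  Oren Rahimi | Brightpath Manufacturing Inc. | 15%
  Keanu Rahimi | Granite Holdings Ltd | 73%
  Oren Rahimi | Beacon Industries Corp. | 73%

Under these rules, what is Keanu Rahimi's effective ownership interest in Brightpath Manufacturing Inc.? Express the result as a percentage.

82.34%

By parent–child attribution (R2), Keanu Rahimi is treated as also owning Oren Rahimi's interest in Granite Holdings Ltd, giving 73% + 27% = 100%.
By parent–child attribution (R2), Keanu Rahimi is treated as owning Oren Rahimi's 73% interest in Beacon Industries Corp.
By parent–child attribution (R2), Keanu Rahimi is treated as owning Oren Rahimi's 15% interest in Brightpath Manufacturing Inc.
Chain via Granite Holdings Ltd (R3): 100% × 25% = 25% of Brightpath Manufacturing Inc.
Chain via Beacon Industries Corp. (R3): 73% × 58% = 42.34% of Brightpath Manufacturing Inc.
Direct interest in Brightpath Manufacturing Inc: 15%.
Aggregating (R1): 25% + 42.34% + 15% = 82.34%.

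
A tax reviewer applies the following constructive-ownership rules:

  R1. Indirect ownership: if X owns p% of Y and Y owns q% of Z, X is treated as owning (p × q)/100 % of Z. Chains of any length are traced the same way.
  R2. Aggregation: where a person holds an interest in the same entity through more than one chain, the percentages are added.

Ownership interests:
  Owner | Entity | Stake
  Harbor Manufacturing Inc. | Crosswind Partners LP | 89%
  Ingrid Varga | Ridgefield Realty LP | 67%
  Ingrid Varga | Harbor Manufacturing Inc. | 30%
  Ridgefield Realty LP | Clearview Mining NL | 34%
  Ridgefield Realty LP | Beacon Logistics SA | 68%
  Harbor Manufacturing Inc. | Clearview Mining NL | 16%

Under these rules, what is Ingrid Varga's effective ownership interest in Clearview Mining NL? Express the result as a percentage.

27.58%

Chain via Ridgefield Realty LP (R1): 67% × 34% = 22.78% of Clearview Mining NL.
Chain via Harbor Manufacturing Inc. (R1): 30% × 16% = 4.8% of Clearview Mining NL.
Aggregating (R2): 22.78% + 4.8% = 27.58%.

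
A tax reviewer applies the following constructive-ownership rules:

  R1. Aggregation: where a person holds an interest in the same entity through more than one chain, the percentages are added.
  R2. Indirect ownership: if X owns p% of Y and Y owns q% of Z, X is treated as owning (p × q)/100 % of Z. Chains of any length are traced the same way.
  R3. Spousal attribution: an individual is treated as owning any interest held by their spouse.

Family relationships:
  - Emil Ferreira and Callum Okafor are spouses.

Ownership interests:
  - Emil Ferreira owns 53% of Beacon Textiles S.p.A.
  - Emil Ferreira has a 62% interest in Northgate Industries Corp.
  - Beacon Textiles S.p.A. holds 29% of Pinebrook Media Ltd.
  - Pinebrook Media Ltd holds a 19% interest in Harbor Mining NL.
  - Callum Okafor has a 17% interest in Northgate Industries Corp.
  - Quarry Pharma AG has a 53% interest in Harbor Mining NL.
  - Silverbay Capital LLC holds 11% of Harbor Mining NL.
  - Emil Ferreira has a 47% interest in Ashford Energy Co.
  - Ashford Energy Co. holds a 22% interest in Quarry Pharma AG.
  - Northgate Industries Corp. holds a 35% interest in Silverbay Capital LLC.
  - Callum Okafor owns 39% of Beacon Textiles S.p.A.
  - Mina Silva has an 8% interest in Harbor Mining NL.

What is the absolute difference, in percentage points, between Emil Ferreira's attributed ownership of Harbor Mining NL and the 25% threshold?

By spousal attribution (R3), Emil Ferreira is treated as also owning Callum Okafor's interest in Beacon Textiles S.p.A, giving 53% + 39% = 92%.
By spousal attribution (R3), Emil Ferreira is treated as also owning Callum Okafor's interest in Northgate Industries Corp, giving 62% + 17% = 79%.
Chain via Beacon Textiles S.p.A. → Pinebrook Media Ltd (R2): 92% × 29% × 19% = 5.0692% of Harbor Mining NL.
Chain via Northgate Industries Corp. → Silverbay Capital LLC (R2): 79% × 35% × 11% = 3.0415% of Harbor Mining NL.
Chain via Ashford Energy Co. → Quarry Pharma AG (R2): 47% × 22% × 53% = 5.4802% of Harbor Mining NL.
Aggregating (R1): 5.0692% + 3.0415% + 5.4802% = 13.5909%.
13.5909% falls short of the 25% threshold by 11.4091 percentage points.

11.4091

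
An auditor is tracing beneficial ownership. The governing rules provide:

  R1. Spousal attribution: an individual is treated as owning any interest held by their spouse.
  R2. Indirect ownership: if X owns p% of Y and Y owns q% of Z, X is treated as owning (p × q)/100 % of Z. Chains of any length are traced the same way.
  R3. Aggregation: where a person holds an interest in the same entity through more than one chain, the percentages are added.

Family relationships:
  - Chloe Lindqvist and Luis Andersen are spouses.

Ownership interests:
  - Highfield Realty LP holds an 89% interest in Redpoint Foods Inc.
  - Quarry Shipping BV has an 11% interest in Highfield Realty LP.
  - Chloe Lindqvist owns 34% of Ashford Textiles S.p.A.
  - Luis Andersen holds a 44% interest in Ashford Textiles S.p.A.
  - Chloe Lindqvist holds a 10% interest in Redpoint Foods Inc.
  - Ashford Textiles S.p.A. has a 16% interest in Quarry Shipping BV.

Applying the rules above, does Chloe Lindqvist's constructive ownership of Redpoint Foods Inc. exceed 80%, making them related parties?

By spousal attribution (R1), Chloe Lindqvist is treated as also owning Luis Andersen's interest in Ashford Textiles S.p.A, giving 34% + 44% = 78%.
Chain via Ashford Textiles S.p.A. → Quarry Shipping BV → Highfield Realty LP (R2): 78% × 16% × 11% × 89% = 1.221792% of Redpoint Foods Inc.
Direct interest in Redpoint Foods Inc: 10%.
Aggregating (R3): 1.221792% + 10% = 11.221792%.
11.221792% does not exceed the 80% threshold, so Chloe is not a related party to Redpoint Foods Inc.

No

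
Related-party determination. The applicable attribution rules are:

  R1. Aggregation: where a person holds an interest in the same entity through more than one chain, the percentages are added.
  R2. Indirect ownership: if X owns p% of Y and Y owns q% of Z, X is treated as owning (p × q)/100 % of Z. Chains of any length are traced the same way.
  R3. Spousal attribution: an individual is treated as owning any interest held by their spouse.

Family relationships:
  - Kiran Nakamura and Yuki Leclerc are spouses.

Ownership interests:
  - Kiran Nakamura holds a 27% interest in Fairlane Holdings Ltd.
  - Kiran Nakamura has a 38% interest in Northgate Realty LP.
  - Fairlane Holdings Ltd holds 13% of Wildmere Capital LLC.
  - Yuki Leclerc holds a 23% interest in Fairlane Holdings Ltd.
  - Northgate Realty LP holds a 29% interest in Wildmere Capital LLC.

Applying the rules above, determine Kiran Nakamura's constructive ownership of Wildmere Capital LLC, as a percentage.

17.52%

By spousal attribution (R3), Kiran Nakamura is treated as also owning Yuki Leclerc's interest in Fairlane Holdings Ltd, giving 27% + 23% = 50%.
Chain via Northgate Realty LP (R2): 38% × 29% = 11.02% of Wildmere Capital LLC.
Chain via Fairlane Holdings Ltd (R2): 50% × 13% = 6.5% of Wildmere Capital LLC.
Aggregating (R1): 11.02% + 6.5% = 17.52%.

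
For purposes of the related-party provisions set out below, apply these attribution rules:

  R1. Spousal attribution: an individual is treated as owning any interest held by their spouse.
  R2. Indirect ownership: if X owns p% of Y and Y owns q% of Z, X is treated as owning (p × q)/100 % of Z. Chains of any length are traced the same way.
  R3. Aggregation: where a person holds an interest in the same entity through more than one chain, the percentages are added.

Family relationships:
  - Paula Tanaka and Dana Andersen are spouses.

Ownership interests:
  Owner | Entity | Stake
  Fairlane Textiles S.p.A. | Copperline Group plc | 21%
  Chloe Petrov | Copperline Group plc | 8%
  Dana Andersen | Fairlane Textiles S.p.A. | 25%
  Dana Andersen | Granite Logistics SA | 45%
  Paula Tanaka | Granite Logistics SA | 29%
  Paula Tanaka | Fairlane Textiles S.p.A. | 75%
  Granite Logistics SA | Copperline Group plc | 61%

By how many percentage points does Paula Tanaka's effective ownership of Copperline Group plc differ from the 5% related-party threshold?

61.14

By spousal attribution (R1), Paula Tanaka is treated as also owning Dana Andersen's interest in Granite Logistics SA, giving 29% + 45% = 74%.
By spousal attribution (R1), Paula Tanaka is treated as also owning Dana Andersen's interest in Fairlane Textiles S.p.A, giving 75% + 25% = 100%.
Chain via Granite Logistics SA (R2): 74% × 61% = 45.14% of Copperline Group plc.
Chain via Fairlane Textiles S.p.A. (R2): 100% × 21% = 21% of Copperline Group plc.
Aggregating (R3): 45.14% + 21% = 66.14%.
66.14% exceeds the 5% threshold by 61.14 percentage points.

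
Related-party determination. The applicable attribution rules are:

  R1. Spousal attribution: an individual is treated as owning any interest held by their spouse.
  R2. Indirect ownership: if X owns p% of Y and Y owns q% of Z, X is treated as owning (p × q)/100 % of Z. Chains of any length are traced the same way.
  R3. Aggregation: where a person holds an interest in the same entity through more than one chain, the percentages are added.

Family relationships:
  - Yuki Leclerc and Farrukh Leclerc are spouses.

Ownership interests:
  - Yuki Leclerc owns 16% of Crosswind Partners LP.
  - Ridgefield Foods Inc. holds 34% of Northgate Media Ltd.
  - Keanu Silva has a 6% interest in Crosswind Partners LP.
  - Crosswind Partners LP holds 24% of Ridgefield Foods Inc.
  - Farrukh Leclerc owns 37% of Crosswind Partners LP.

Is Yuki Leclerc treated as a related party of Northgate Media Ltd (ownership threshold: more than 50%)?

No

By spousal attribution (R1), Yuki Leclerc is treated as also owning Farrukh Leclerc's interest in Crosswind Partners LP, giving 16% + 37% = 53%.
Chain via Crosswind Partners LP → Ridgefield Foods Inc. (R2): 53% × 24% × 34% = 4.3248% of Northgate Media Ltd.
4.3248% does not exceed the 50% threshold, so Yuki is not a related party to Northgate Media Ltd.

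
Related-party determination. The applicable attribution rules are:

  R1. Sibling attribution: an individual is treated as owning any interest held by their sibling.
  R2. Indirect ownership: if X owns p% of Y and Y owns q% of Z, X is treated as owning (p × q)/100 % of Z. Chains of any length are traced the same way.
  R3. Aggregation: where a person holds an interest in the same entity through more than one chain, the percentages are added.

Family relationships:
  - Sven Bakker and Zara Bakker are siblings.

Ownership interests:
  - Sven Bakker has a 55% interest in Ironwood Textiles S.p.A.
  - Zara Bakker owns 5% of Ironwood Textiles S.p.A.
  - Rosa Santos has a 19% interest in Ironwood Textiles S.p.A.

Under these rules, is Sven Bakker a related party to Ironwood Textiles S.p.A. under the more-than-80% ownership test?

By sibling attribution (R1), Sven Bakker is treated as also owning Zara Bakker's interest in Ironwood Textiles S.p.A, giving 55% + 5% = 60%.
Direct interest in Ironwood Textiles S.p.A: 60%.
60% does not exceed the 80% threshold, so Sven is not a related party to Ironwood Textiles S.p.A.

No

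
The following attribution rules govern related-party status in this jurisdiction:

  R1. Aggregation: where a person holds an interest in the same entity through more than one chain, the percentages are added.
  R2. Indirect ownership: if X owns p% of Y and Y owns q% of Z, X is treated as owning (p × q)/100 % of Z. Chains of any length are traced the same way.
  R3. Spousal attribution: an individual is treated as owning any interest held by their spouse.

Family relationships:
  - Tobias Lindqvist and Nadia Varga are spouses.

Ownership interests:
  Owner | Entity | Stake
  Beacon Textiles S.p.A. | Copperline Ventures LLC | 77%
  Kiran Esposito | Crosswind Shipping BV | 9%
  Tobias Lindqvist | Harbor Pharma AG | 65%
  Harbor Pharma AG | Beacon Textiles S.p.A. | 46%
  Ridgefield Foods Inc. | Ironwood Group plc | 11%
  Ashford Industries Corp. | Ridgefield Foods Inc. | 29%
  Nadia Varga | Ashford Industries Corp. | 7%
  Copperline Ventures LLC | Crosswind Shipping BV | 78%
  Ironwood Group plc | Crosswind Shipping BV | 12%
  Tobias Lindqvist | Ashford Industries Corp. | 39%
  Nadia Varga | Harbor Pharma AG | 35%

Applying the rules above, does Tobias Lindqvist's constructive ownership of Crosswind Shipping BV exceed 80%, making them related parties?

By spousal attribution (R3), Tobias Lindqvist is treated as also owning Nadia Varga's interest in Ashford Industries Corp, giving 39% + 7% = 46%.
By spousal attribution (R3), Tobias Lindqvist is treated as also owning Nadia Varga's interest in Harbor Pharma AG, giving 65% + 35% = 100%.
Chain via Ashford Industries Corp. → Ridgefield Foods Inc. → Ironwood Group plc (R2): 46% × 29% × 11% × 12% = 0.176088% of Crosswind Shipping BV.
Chain via Harbor Pharma AG → Beacon Textiles S.p.A. → Copperline Ventures LLC (R2): 100% × 46% × 77% × 78% = 27.6276% of Crosswind Shipping BV.
Aggregating (R1): 0.176088% + 27.6276% = 27.803688%.
27.803688% does not exceed the 80% threshold, so Tobias is not a related party to Crosswind Shipping BV.

No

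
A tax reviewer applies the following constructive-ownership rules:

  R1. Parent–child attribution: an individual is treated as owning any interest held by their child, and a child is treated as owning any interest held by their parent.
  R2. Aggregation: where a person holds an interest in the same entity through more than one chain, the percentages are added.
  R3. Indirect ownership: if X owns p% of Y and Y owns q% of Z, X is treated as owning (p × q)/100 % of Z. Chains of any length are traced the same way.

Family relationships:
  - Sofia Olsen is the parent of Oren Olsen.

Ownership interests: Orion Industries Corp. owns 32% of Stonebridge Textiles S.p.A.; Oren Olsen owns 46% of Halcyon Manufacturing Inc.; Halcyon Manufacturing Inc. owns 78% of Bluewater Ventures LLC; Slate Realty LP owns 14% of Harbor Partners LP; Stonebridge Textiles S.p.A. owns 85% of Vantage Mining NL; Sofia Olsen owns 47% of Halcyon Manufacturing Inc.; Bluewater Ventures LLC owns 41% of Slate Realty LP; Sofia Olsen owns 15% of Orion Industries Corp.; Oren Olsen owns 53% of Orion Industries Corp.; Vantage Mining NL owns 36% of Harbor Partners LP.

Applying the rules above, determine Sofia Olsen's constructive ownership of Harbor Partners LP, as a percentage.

10.822356%

By parent–child attribution (R1), Sofia Olsen is treated as also owning Oren Olsen's interest in Halcyon Manufacturing Inc, giving 47% + 46% = 93%.
By parent–child attribution (R1), Sofia Olsen is treated as also owning Oren Olsen's interest in Orion Industries Corp, giving 15% + 53% = 68%.
Chain via Halcyon Manufacturing Inc. → Bluewater Ventures LLC → Slate Realty LP (R3): 93% × 78% × 41% × 14% = 4.163796% of Harbor Partners LP.
Chain via Orion Industries Corp. → Stonebridge Textiles S.p.A. → Vantage Mining NL (R3): 68% × 32% × 85% × 36% = 6.65856% of Harbor Partners LP.
Aggregating (R2): 4.163796% + 6.65856% = 10.822356%.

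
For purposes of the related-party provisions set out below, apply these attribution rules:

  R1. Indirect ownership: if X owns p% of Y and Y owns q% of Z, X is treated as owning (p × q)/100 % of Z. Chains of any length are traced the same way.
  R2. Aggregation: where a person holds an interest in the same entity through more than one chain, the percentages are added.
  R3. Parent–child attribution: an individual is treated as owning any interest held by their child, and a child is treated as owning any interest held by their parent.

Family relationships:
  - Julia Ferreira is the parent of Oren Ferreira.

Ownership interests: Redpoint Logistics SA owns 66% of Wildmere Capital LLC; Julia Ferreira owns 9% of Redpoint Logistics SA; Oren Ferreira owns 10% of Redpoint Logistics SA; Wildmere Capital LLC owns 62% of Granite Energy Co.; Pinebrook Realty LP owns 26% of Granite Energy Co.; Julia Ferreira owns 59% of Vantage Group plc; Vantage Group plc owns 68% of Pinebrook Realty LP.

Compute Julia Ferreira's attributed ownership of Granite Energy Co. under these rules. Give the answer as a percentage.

By parent–child attribution (R3), Julia Ferreira is treated as also owning Oren Ferreira's interest in Redpoint Logistics SA, giving 9% + 10% = 19%.
Chain via Vantage Group plc → Pinebrook Realty LP (R1): 59% × 68% × 26% = 10.4312% of Granite Energy Co.
Chain via Redpoint Logistics SA → Wildmere Capital LLC (R1): 19% × 66% × 62% = 7.7748% of Granite Energy Co.
Aggregating (R2): 10.4312% + 7.7748% = 18.206%.

18.206%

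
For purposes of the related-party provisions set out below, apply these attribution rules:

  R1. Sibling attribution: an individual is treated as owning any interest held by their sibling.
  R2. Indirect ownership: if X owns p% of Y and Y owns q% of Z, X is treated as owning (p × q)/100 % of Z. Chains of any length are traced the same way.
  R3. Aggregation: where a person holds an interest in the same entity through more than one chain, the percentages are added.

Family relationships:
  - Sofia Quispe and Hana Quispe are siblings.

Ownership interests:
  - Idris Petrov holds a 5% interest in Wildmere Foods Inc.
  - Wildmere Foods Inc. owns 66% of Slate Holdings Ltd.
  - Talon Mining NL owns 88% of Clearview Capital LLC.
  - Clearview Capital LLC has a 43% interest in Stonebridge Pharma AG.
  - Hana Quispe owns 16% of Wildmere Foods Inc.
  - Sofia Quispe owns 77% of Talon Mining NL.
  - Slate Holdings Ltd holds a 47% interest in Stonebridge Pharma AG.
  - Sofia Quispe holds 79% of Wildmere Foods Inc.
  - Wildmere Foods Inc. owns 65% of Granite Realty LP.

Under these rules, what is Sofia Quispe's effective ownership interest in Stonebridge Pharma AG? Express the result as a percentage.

58.6058%

By sibling attribution (R1), Sofia Quispe is treated as also owning Hana Quispe's interest in Wildmere Foods Inc, giving 79% + 16% = 95%.
Chain via Talon Mining NL → Clearview Capital LLC (R2): 77% × 88% × 43% = 29.1368% of Stonebridge Pharma AG.
Chain via Wildmere Foods Inc. → Slate Holdings Ltd (R2): 95% × 66% × 47% = 29.469% of Stonebridge Pharma AG.
Aggregating (R3): 29.1368% + 29.469% = 58.6058%.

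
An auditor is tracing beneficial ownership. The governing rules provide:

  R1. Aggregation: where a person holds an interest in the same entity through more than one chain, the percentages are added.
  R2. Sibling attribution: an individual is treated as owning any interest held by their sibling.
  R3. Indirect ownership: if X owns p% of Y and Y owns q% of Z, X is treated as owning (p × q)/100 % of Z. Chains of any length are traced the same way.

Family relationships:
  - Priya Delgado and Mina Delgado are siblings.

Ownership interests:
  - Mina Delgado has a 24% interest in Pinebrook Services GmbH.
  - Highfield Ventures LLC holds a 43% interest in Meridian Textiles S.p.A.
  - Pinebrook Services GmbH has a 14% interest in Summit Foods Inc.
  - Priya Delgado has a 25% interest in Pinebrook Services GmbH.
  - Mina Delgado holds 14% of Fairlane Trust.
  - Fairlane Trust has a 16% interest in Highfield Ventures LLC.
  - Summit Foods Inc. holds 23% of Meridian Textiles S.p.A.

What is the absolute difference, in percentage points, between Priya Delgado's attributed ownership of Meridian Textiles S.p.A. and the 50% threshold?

By sibling attribution (R2), Priya Delgado is treated as also owning Mina Delgado's interest in Pinebrook Services GmbH, giving 25% + 24% = 49%.
By sibling attribution (R2), Priya Delgado is treated as owning Mina Delgado's 14% interest in Fairlane Trust.
Chain via Pinebrook Services GmbH → Summit Foods Inc. (R3): 49% × 14% × 23% = 1.5778% of Meridian Textiles S.p.A.
Chain via Fairlane Trust → Highfield Ventures LLC (R3): 14% × 16% × 43% = 0.9632% of Meridian Textiles S.p.A.
Aggregating (R1): 1.5778% + 0.9632% = 2.541%.
2.541% falls short of the 50% threshold by 47.459 percentage points.

47.459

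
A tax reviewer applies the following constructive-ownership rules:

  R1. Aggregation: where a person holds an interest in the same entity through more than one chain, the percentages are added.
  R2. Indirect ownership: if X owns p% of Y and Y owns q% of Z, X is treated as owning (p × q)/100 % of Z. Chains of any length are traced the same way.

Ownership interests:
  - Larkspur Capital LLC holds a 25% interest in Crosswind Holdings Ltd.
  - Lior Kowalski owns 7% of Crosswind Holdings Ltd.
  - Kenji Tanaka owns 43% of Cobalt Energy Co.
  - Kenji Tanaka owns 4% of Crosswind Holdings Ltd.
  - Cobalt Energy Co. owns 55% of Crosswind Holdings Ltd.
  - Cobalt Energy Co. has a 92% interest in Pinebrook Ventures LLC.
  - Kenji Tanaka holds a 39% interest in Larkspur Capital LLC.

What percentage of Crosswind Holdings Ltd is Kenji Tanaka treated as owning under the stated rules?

37.4%

Chain via Cobalt Energy Co. (R2): 43% × 55% = 23.65% of Crosswind Holdings Ltd.
Chain via Larkspur Capital LLC (R2): 39% × 25% = 9.75% of Crosswind Holdings Ltd.
Direct interest in Crosswind Holdings Ltd: 4%.
Aggregating (R1): 23.65% + 9.75% + 4% = 37.4%.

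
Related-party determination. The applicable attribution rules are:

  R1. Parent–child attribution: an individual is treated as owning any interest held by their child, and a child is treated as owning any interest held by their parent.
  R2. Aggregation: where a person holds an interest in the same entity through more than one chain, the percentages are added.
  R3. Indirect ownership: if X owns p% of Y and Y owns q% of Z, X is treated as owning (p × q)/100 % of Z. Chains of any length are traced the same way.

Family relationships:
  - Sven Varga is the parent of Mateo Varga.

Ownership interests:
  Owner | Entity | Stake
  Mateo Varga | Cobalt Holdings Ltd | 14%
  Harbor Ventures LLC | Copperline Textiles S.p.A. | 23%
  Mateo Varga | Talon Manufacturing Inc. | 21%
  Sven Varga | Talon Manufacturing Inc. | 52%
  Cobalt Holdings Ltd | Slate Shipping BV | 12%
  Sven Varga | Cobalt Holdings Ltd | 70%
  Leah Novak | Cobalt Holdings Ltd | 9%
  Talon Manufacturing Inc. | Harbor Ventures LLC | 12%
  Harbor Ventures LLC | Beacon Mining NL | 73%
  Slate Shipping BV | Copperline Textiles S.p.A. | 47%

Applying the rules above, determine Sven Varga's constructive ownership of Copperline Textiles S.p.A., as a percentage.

6.7524%

By parent–child attribution (R1), Sven Varga is treated as also owning Mateo Varga's interest in Cobalt Holdings Ltd, giving 70% + 14% = 84%.
By parent–child attribution (R1), Sven Varga is treated as also owning Mateo Varga's interest in Talon Manufacturing Inc, giving 52% + 21% = 73%.
Chain via Cobalt Holdings Ltd → Slate Shipping BV (R3): 84% × 12% × 47% = 4.7376% of Copperline Textiles S.p.A.
Chain via Talon Manufacturing Inc. → Harbor Ventures LLC (R3): 73% × 12% × 23% = 2.0148% of Copperline Textiles S.p.A.
Aggregating (R2): 4.7376% + 2.0148% = 6.7524%.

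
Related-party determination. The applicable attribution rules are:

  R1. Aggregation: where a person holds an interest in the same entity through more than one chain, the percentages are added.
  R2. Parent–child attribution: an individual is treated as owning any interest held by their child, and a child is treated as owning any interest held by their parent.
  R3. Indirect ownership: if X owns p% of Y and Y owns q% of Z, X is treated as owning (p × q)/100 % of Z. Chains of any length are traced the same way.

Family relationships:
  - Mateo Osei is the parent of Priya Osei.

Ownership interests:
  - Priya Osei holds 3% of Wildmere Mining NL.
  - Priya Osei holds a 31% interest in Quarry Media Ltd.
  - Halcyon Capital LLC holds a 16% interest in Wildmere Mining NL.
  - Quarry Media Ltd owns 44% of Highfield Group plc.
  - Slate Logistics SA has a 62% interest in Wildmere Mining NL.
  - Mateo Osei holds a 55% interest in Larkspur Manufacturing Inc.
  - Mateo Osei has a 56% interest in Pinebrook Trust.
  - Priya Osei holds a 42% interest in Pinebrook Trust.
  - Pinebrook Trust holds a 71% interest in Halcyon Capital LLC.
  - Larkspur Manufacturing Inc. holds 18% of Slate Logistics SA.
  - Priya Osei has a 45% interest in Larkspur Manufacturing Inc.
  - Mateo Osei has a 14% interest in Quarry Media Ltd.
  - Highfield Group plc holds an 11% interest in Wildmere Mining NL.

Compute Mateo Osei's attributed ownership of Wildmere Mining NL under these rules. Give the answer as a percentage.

27.4708%

By parent–child attribution (R2), Mateo Osei is treated as also owning Priya Osei's interest in Quarry Media Ltd, giving 14% + 31% = 45%.
By parent–child attribution (R2), Mateo Osei is treated as also owning Priya Osei's interest in Pinebrook Trust, giving 56% + 42% = 98%.
By parent–child attribution (R2), Mateo Osei is treated as also owning Priya Osei's interest in Larkspur Manufacturing Inc, giving 55% + 45% = 100%.
By parent–child attribution (R2), Mateo Osei is treated as owning Priya Osei's 3% interest in Wildmere Mining NL.
Chain via Quarry Media Ltd → Highfield Group plc (R3): 45% × 44% × 11% = 2.178% of Wildmere Mining NL.
Chain via Pinebrook Trust → Halcyon Capital LLC (R3): 98% × 71% × 16% = 11.1328% of Wildmere Mining NL.
Chain via Larkspur Manufacturing Inc. → Slate Logistics SA (R3): 100% × 18% × 62% = 11.16% of Wildmere Mining NL.
Direct interest in Wildmere Mining NL: 3%.
Aggregating (R1): 2.178% + 11.1328% + 11.16% + 3% = 27.4708%.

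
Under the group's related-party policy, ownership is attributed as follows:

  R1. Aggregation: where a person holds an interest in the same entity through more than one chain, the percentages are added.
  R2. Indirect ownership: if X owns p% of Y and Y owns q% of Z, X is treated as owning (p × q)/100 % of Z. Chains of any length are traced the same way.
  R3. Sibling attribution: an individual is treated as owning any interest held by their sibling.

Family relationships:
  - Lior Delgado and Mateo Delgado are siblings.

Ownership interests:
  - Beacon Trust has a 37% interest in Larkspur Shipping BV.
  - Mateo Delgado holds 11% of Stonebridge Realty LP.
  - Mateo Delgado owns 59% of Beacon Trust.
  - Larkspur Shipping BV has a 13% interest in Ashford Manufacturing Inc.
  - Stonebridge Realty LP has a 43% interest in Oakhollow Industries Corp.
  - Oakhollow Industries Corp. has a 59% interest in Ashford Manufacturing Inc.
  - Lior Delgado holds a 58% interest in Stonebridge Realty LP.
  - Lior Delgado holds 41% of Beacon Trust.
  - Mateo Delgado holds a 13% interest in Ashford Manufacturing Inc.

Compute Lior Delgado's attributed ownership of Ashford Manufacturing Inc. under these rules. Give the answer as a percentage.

35.3153%

By sibling attribution (R3), Lior Delgado is treated as also owning Mateo Delgado's interest in Stonebridge Realty LP, giving 58% + 11% = 69%.
By sibling attribution (R3), Lior Delgado is treated as also owning Mateo Delgado's interest in Beacon Trust, giving 41% + 59% = 100%.
By sibling attribution (R3), Lior Delgado is treated as owning Mateo Delgado's 13% interest in Ashford Manufacturing Inc.
Chain via Stonebridge Realty LP → Oakhollow Industries Corp. (R2): 69% × 43% × 59% = 17.5053% of Ashford Manufacturing Inc.
Chain via Beacon Trust → Larkspur Shipping BV (R2): 100% × 37% × 13% = 4.81% of Ashford Manufacturing Inc.
Direct interest in Ashford Manufacturing Inc: 13%.
Aggregating (R1): 17.5053% + 4.81% + 13% = 35.3153%.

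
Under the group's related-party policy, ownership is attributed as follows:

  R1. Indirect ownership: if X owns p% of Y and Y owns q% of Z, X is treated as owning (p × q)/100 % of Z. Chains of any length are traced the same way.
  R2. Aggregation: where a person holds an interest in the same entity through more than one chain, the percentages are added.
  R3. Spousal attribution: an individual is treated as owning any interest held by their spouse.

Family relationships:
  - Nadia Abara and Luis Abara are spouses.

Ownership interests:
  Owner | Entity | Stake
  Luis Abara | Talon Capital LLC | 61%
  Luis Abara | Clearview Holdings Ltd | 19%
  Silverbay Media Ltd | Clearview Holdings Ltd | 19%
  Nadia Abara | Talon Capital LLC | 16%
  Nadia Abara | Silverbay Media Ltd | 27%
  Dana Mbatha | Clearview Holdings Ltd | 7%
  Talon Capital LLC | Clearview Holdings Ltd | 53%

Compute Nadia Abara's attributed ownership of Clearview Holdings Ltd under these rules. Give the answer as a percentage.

By spousal attribution (R3), Nadia Abara is treated as also owning Luis Abara's interest in Talon Capital LLC, giving 16% + 61% = 77%.
By spousal attribution (R3), Nadia Abara is treated as owning Luis Abara's 19% interest in Clearview Holdings Ltd.
Chain via Talon Capital LLC (R1): 77% × 53% = 40.81% of Clearview Holdings Ltd.
Chain via Silverbay Media Ltd (R1): 27% × 19% = 5.13% of Clearview Holdings Ltd.
Direct interest in Clearview Holdings Ltd: 19%.
Aggregating (R2): 40.81% + 5.13% + 19% = 64.94%.

64.94%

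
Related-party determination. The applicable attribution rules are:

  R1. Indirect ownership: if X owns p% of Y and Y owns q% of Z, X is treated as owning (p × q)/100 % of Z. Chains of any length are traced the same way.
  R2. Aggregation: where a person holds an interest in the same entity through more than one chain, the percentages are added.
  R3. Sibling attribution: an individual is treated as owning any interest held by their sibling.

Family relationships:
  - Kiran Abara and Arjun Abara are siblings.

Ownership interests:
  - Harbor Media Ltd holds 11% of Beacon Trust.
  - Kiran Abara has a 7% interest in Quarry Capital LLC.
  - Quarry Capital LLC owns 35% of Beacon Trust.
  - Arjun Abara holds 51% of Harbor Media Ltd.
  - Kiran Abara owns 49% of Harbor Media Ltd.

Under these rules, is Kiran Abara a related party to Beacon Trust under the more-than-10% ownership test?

By sibling attribution (R3), Kiran Abara is treated as also owning Arjun Abara's interest in Harbor Media Ltd, giving 49% + 51% = 100%.
Chain via Harbor Media Ltd (R1): 100% × 11% = 11% of Beacon Trust.
Chain via Quarry Capital LLC (R1): 7% × 35% = 2.45% of Beacon Trust.
Aggregating (R2): 11% + 2.45% = 13.45%.
13.45% exceeds the 10% threshold, so Kiran is a related party to Beacon Trust.

Yes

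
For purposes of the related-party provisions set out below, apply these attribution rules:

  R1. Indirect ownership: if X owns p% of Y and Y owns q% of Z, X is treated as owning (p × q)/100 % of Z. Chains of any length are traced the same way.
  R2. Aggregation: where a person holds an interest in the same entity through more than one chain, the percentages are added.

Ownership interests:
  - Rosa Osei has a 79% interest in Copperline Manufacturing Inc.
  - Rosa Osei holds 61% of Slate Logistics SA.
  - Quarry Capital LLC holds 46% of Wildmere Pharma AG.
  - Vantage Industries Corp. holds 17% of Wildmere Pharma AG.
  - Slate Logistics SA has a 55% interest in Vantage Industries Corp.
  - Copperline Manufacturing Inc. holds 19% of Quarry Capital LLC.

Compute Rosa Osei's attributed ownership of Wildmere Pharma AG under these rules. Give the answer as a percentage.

Chain via Copperline Manufacturing Inc. → Quarry Capital LLC (R1): 79% × 19% × 46% = 6.9046% of Wildmere Pharma AG.
Chain via Slate Logistics SA → Vantage Industries Corp. (R1): 61% × 55% × 17% = 5.7035% of Wildmere Pharma AG.
Aggregating (R2): 6.9046% + 5.7035% = 12.6081%.

12.6081%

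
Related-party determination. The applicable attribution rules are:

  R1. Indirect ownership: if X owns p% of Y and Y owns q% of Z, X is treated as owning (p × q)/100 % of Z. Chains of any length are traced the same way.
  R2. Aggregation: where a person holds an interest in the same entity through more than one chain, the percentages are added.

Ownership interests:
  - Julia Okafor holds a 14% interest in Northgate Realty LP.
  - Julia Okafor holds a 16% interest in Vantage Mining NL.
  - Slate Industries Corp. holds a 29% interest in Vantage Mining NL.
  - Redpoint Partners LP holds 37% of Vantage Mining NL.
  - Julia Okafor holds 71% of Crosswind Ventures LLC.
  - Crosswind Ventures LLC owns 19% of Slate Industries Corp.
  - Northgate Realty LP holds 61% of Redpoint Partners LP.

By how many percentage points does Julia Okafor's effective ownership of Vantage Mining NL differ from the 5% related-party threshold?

Chain via Crosswind Ventures LLC → Slate Industries Corp. (R1): 71% × 19% × 29% = 3.9121% of Vantage Mining NL.
Chain via Northgate Realty LP → Redpoint Partners LP (R1): 14% × 61% × 37% = 3.1598% of Vantage Mining NL.
Direct interest in Vantage Mining NL: 16%.
Aggregating (R2): 3.9121% + 3.1598% + 16% = 23.0719%.
23.0719% exceeds the 5% threshold by 18.0719 percentage points.

18.0719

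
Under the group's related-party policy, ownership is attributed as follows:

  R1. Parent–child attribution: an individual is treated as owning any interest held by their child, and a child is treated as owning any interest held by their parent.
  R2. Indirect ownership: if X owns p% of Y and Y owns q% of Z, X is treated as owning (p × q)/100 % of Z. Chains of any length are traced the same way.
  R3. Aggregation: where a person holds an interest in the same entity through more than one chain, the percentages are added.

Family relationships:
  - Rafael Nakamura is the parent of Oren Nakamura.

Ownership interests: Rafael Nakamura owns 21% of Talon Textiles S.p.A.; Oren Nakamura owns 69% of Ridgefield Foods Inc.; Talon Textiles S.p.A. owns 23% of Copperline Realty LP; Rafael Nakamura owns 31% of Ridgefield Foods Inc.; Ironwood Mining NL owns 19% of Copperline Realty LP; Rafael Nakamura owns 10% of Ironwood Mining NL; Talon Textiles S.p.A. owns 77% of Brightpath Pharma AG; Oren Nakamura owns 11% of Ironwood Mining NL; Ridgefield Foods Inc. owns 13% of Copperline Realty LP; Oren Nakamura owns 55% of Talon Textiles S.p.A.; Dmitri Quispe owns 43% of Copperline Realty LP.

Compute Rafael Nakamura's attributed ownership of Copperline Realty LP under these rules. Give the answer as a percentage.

34.47%

By parent–child attribution (R1), Rafael Nakamura is treated as also owning Oren Nakamura's interest in Talon Textiles S.p.A, giving 21% + 55% = 76%.
By parent–child attribution (R1), Rafael Nakamura is treated as also owning Oren Nakamura's interest in Ironwood Mining NL, giving 10% + 11% = 21%.
By parent–child attribution (R1), Rafael Nakamura is treated as also owning Oren Nakamura's interest in Ridgefield Foods Inc, giving 31% + 69% = 100%.
Chain via Talon Textiles S.p.A. (R2): 76% × 23% = 17.48% of Copperline Realty LP.
Chain via Ironwood Mining NL (R2): 21% × 19% = 3.99% of Copperline Realty LP.
Chain via Ridgefield Foods Inc. (R2): 100% × 13% = 13% of Copperline Realty LP.
Aggregating (R3): 17.48% + 3.99% + 13% = 34.47%.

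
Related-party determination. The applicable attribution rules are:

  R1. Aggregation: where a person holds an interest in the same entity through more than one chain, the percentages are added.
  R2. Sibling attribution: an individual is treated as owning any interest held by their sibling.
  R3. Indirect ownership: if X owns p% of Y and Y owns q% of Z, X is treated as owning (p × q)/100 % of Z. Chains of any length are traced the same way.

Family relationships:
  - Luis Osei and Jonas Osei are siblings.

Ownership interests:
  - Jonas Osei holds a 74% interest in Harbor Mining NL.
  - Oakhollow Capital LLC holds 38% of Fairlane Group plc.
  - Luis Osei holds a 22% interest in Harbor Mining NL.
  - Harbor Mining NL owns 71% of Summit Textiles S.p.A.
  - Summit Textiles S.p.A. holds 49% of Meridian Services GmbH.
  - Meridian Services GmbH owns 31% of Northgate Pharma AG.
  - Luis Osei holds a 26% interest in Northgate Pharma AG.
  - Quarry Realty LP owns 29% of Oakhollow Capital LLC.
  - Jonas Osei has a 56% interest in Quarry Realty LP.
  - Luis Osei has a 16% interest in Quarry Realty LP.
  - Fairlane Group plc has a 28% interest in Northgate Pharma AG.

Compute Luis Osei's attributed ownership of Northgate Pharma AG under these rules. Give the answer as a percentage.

By sibling attribution (R2), Luis Osei is treated as also owning Jonas Osei's interest in Quarry Realty LP, giving 16% + 56% = 72%.
By sibling attribution (R2), Luis Osei is treated as also owning Jonas Osei's interest in Harbor Mining NL, giving 22% + 74% = 96%.
Chain via Quarry Realty LP → Oakhollow Capital LLC → Fairlane Group plc (R3): 72% × 29% × 38% × 28% = 2.221632% of Northgate Pharma AG.
Chain via Harbor Mining NL → Summit Textiles S.p.A. → Meridian Services GmbH (R3): 96% × 71% × 49% × 31% = 10.353504% of Northgate Pharma AG.
Direct interest in Northgate Pharma AG: 26%.
Aggregating (R1): 2.221632% + 10.353504% + 26% = 38.575136%.

38.575136%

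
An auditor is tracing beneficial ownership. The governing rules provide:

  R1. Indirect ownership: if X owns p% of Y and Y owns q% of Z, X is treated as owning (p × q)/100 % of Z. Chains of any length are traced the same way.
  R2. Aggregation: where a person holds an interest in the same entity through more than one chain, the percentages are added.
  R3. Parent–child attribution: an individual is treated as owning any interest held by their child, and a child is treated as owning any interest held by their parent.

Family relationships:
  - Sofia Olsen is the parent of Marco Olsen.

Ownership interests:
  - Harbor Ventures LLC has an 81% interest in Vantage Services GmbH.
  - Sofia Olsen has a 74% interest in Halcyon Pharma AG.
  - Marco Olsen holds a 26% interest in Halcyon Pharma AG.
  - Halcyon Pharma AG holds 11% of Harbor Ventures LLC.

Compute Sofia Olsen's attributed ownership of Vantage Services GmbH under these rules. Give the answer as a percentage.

8.91%

By parent–child attribution (R3), Sofia Olsen is treated as also owning Marco Olsen's interest in Halcyon Pharma AG, giving 74% + 26% = 100%.
Chain via Halcyon Pharma AG → Harbor Ventures LLC (R1): 100% × 11% × 81% = 8.91% of Vantage Services GmbH.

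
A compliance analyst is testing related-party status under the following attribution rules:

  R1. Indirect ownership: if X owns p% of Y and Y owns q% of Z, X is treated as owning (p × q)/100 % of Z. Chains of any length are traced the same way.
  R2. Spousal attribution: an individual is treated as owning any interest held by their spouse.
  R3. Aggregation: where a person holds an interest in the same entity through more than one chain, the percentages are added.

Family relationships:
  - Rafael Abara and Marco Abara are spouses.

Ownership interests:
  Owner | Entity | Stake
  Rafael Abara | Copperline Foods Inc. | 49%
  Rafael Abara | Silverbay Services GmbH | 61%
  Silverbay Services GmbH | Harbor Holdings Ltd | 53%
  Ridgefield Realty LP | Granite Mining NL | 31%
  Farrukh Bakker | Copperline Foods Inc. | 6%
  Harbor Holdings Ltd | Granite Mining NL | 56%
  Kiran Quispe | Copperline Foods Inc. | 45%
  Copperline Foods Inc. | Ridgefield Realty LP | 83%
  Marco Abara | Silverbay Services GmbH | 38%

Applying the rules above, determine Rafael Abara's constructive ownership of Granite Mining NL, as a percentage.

By spousal attribution (R2), Rafael Abara is treated as also owning Marco Abara's interest in Silverbay Services GmbH, giving 61% + 38% = 99%.
Chain via Copperline Foods Inc. → Ridgefield Realty LP (R1): 49% × 83% × 31% = 12.6077% of Granite Mining NL.
Chain via Silverbay Services GmbH → Harbor Holdings Ltd (R1): 99% × 53% × 56% = 29.3832% of Granite Mining NL.
Aggregating (R3): 12.6077% + 29.3832% = 41.9909%.

41.9909%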